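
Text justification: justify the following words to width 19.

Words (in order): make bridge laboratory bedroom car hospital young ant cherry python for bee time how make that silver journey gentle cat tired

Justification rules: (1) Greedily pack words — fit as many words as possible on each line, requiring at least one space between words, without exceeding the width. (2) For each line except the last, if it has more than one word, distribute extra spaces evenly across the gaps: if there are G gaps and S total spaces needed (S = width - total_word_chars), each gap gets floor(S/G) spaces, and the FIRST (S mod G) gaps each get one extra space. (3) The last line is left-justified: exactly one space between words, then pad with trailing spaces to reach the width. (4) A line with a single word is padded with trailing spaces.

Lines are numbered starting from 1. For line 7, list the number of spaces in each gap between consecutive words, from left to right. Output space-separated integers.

Answer: 2 1

Derivation:
Line 1: ['make', 'bridge'] (min_width=11, slack=8)
Line 2: ['laboratory', 'bedroom'] (min_width=18, slack=1)
Line 3: ['car', 'hospital', 'young'] (min_width=18, slack=1)
Line 4: ['ant', 'cherry', 'python'] (min_width=17, slack=2)
Line 5: ['for', 'bee', 'time', 'how'] (min_width=16, slack=3)
Line 6: ['make', 'that', 'silver'] (min_width=16, slack=3)
Line 7: ['journey', 'gentle', 'cat'] (min_width=18, slack=1)
Line 8: ['tired'] (min_width=5, slack=14)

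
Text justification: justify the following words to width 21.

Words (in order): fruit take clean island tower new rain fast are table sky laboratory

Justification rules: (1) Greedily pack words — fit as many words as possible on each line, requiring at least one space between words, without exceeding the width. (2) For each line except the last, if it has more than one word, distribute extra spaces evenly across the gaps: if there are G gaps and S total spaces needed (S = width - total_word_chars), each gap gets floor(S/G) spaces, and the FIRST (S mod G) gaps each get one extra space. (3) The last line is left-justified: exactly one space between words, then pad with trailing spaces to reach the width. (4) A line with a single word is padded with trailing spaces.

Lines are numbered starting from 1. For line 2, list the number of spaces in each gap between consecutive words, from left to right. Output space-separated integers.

Line 1: ['fruit', 'take', 'clean'] (min_width=16, slack=5)
Line 2: ['island', 'tower', 'new', 'rain'] (min_width=21, slack=0)
Line 3: ['fast', 'are', 'table', 'sky'] (min_width=18, slack=3)
Line 4: ['laboratory'] (min_width=10, slack=11)

Answer: 1 1 1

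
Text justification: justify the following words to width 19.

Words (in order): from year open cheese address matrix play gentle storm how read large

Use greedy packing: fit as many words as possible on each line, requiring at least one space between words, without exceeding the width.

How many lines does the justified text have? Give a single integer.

Line 1: ['from', 'year', 'open'] (min_width=14, slack=5)
Line 2: ['cheese', 'address'] (min_width=14, slack=5)
Line 3: ['matrix', 'play', 'gentle'] (min_width=18, slack=1)
Line 4: ['storm', 'how', 'read'] (min_width=14, slack=5)
Line 5: ['large'] (min_width=5, slack=14)
Total lines: 5

Answer: 5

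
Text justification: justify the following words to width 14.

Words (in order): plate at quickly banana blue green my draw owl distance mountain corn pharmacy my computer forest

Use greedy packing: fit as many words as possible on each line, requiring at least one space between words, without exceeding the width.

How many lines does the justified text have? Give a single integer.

Answer: 9

Derivation:
Line 1: ['plate', 'at'] (min_width=8, slack=6)
Line 2: ['quickly', 'banana'] (min_width=14, slack=0)
Line 3: ['blue', 'green', 'my'] (min_width=13, slack=1)
Line 4: ['draw', 'owl'] (min_width=8, slack=6)
Line 5: ['distance'] (min_width=8, slack=6)
Line 6: ['mountain', 'corn'] (min_width=13, slack=1)
Line 7: ['pharmacy', 'my'] (min_width=11, slack=3)
Line 8: ['computer'] (min_width=8, slack=6)
Line 9: ['forest'] (min_width=6, slack=8)
Total lines: 9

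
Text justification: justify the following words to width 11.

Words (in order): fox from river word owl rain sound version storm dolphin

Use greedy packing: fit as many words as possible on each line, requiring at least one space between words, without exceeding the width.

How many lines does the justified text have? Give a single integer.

Answer: 7

Derivation:
Line 1: ['fox', 'from'] (min_width=8, slack=3)
Line 2: ['river', 'word'] (min_width=10, slack=1)
Line 3: ['owl', 'rain'] (min_width=8, slack=3)
Line 4: ['sound'] (min_width=5, slack=6)
Line 5: ['version'] (min_width=7, slack=4)
Line 6: ['storm'] (min_width=5, slack=6)
Line 7: ['dolphin'] (min_width=7, slack=4)
Total lines: 7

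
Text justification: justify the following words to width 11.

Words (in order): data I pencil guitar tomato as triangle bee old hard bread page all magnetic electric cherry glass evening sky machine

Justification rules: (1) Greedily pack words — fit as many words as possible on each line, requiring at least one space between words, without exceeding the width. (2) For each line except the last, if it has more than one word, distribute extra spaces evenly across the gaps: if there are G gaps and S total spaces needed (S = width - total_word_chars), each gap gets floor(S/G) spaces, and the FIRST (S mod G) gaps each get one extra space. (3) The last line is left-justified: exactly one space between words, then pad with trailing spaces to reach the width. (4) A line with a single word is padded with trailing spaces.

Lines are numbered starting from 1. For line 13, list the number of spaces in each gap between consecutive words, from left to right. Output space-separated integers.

Line 1: ['data', 'I'] (min_width=6, slack=5)
Line 2: ['pencil'] (min_width=6, slack=5)
Line 3: ['guitar'] (min_width=6, slack=5)
Line 4: ['tomato', 'as'] (min_width=9, slack=2)
Line 5: ['triangle'] (min_width=8, slack=3)
Line 6: ['bee', 'old'] (min_width=7, slack=4)
Line 7: ['hard', 'bread'] (min_width=10, slack=1)
Line 8: ['page', 'all'] (min_width=8, slack=3)
Line 9: ['magnetic'] (min_width=8, slack=3)
Line 10: ['electric'] (min_width=8, slack=3)
Line 11: ['cherry'] (min_width=6, slack=5)
Line 12: ['glass'] (min_width=5, slack=6)
Line 13: ['evening', 'sky'] (min_width=11, slack=0)
Line 14: ['machine'] (min_width=7, slack=4)

Answer: 1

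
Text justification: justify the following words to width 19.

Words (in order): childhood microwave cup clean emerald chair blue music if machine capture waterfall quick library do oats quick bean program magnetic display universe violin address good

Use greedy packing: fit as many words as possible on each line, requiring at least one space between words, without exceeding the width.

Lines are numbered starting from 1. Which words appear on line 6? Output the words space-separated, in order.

Answer: library do oats

Derivation:
Line 1: ['childhood', 'microwave'] (min_width=19, slack=0)
Line 2: ['cup', 'clean', 'emerald'] (min_width=17, slack=2)
Line 3: ['chair', 'blue', 'music', 'if'] (min_width=19, slack=0)
Line 4: ['machine', 'capture'] (min_width=15, slack=4)
Line 5: ['waterfall', 'quick'] (min_width=15, slack=4)
Line 6: ['library', 'do', 'oats'] (min_width=15, slack=4)
Line 7: ['quick', 'bean', 'program'] (min_width=18, slack=1)
Line 8: ['magnetic', 'display'] (min_width=16, slack=3)
Line 9: ['universe', 'violin'] (min_width=15, slack=4)
Line 10: ['address', 'good'] (min_width=12, slack=7)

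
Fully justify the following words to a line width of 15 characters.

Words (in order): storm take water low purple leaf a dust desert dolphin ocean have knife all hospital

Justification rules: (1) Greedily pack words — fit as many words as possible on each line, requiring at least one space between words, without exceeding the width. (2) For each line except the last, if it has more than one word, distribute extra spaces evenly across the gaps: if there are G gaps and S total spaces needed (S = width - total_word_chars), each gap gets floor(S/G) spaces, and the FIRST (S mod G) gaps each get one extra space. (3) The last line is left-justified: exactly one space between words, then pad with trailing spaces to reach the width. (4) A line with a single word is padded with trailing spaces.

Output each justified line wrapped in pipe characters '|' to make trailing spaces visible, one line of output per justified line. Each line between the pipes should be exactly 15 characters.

Answer: |storm      take|
|water       low|
|purple  leaf  a|
|dust     desert|
|dolphin   ocean|
|have  knife all|
|hospital       |

Derivation:
Line 1: ['storm', 'take'] (min_width=10, slack=5)
Line 2: ['water', 'low'] (min_width=9, slack=6)
Line 3: ['purple', 'leaf', 'a'] (min_width=13, slack=2)
Line 4: ['dust', 'desert'] (min_width=11, slack=4)
Line 5: ['dolphin', 'ocean'] (min_width=13, slack=2)
Line 6: ['have', 'knife', 'all'] (min_width=14, slack=1)
Line 7: ['hospital'] (min_width=8, slack=7)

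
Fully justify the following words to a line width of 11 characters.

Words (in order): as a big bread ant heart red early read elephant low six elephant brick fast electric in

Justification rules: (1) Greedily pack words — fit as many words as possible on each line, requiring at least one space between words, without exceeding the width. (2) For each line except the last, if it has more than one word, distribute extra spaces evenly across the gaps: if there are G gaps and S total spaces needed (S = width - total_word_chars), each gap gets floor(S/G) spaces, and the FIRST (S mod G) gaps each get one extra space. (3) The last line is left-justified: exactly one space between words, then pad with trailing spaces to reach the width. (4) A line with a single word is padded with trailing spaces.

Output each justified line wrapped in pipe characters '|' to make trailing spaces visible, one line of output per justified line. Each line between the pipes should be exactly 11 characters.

Answer: |as   a  big|
|bread   ant|
|heart   red|
|early  read|
|elephant   |
|low     six|
|elephant   |
|brick  fast|
|electric in|

Derivation:
Line 1: ['as', 'a', 'big'] (min_width=8, slack=3)
Line 2: ['bread', 'ant'] (min_width=9, slack=2)
Line 3: ['heart', 'red'] (min_width=9, slack=2)
Line 4: ['early', 'read'] (min_width=10, slack=1)
Line 5: ['elephant'] (min_width=8, slack=3)
Line 6: ['low', 'six'] (min_width=7, slack=4)
Line 7: ['elephant'] (min_width=8, slack=3)
Line 8: ['brick', 'fast'] (min_width=10, slack=1)
Line 9: ['electric', 'in'] (min_width=11, slack=0)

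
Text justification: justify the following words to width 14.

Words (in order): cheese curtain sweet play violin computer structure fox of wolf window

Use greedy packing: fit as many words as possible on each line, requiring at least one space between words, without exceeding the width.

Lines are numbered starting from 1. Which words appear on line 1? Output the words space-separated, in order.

Line 1: ['cheese', 'curtain'] (min_width=14, slack=0)
Line 2: ['sweet', 'play'] (min_width=10, slack=4)
Line 3: ['violin'] (min_width=6, slack=8)
Line 4: ['computer'] (min_width=8, slack=6)
Line 5: ['structure', 'fox'] (min_width=13, slack=1)
Line 6: ['of', 'wolf', 'window'] (min_width=14, slack=0)

Answer: cheese curtain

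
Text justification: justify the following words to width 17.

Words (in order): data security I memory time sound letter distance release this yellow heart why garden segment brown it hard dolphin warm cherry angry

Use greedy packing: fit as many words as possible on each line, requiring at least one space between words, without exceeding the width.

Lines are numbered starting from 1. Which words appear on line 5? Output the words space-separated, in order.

Line 1: ['data', 'security', 'I'] (min_width=15, slack=2)
Line 2: ['memory', 'time', 'sound'] (min_width=17, slack=0)
Line 3: ['letter', 'distance'] (min_width=15, slack=2)
Line 4: ['release', 'this'] (min_width=12, slack=5)
Line 5: ['yellow', 'heart', 'why'] (min_width=16, slack=1)
Line 6: ['garden', 'segment'] (min_width=14, slack=3)
Line 7: ['brown', 'it', 'hard'] (min_width=13, slack=4)
Line 8: ['dolphin', 'warm'] (min_width=12, slack=5)
Line 9: ['cherry', 'angry'] (min_width=12, slack=5)

Answer: yellow heart why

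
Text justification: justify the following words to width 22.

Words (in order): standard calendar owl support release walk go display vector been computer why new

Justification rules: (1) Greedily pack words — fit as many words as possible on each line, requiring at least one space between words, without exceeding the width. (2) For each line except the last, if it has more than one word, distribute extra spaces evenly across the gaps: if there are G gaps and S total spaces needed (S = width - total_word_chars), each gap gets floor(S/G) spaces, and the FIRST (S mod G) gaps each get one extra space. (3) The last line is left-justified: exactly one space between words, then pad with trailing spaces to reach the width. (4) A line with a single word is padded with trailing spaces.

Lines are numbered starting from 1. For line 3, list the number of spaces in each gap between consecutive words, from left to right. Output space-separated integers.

Answer: 1 1 1

Derivation:
Line 1: ['standard', 'calendar', 'owl'] (min_width=21, slack=1)
Line 2: ['support', 'release', 'walk'] (min_width=20, slack=2)
Line 3: ['go', 'display', 'vector', 'been'] (min_width=22, slack=0)
Line 4: ['computer', 'why', 'new'] (min_width=16, slack=6)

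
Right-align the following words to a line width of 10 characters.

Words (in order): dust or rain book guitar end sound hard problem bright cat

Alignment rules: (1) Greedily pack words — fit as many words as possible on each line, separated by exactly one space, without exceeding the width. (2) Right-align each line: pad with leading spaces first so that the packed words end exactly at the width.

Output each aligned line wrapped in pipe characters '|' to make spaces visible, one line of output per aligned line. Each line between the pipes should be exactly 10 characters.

Answer: |   dust or|
| rain book|
|guitar end|
|sound hard|
|   problem|
|bright cat|

Derivation:
Line 1: ['dust', 'or'] (min_width=7, slack=3)
Line 2: ['rain', 'book'] (min_width=9, slack=1)
Line 3: ['guitar', 'end'] (min_width=10, slack=0)
Line 4: ['sound', 'hard'] (min_width=10, slack=0)
Line 5: ['problem'] (min_width=7, slack=3)
Line 6: ['bright', 'cat'] (min_width=10, slack=0)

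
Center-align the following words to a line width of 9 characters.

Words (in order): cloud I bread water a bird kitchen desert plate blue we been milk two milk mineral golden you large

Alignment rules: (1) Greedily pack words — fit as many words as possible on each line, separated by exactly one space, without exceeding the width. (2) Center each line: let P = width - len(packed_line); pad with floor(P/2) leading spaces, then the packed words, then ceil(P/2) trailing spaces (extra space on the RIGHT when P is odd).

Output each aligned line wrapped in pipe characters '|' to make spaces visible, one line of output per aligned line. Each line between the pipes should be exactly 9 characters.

Answer: | cloud I |
|  bread  |
| water a |
|  bird   |
| kitchen |
| desert  |
|  plate  |
| blue we |
|been milk|
|two milk |
| mineral |
| golden  |
|you large|

Derivation:
Line 1: ['cloud', 'I'] (min_width=7, slack=2)
Line 2: ['bread'] (min_width=5, slack=4)
Line 3: ['water', 'a'] (min_width=7, slack=2)
Line 4: ['bird'] (min_width=4, slack=5)
Line 5: ['kitchen'] (min_width=7, slack=2)
Line 6: ['desert'] (min_width=6, slack=3)
Line 7: ['plate'] (min_width=5, slack=4)
Line 8: ['blue', 'we'] (min_width=7, slack=2)
Line 9: ['been', 'milk'] (min_width=9, slack=0)
Line 10: ['two', 'milk'] (min_width=8, slack=1)
Line 11: ['mineral'] (min_width=7, slack=2)
Line 12: ['golden'] (min_width=6, slack=3)
Line 13: ['you', 'large'] (min_width=9, slack=0)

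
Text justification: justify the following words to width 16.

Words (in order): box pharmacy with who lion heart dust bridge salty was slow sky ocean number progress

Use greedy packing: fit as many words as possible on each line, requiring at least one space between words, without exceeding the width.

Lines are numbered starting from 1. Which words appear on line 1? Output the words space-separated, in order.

Answer: box pharmacy

Derivation:
Line 1: ['box', 'pharmacy'] (min_width=12, slack=4)
Line 2: ['with', 'who', 'lion'] (min_width=13, slack=3)
Line 3: ['heart', 'dust'] (min_width=10, slack=6)
Line 4: ['bridge', 'salty', 'was'] (min_width=16, slack=0)
Line 5: ['slow', 'sky', 'ocean'] (min_width=14, slack=2)
Line 6: ['number', 'progress'] (min_width=15, slack=1)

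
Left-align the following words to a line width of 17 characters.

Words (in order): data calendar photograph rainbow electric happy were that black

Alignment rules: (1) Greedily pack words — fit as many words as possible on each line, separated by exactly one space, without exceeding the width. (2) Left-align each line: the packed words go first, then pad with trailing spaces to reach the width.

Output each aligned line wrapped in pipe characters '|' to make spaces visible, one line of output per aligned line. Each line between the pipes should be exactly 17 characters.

Answer: |data calendar    |
|photograph       |
|rainbow electric |
|happy were that  |
|black            |

Derivation:
Line 1: ['data', 'calendar'] (min_width=13, slack=4)
Line 2: ['photograph'] (min_width=10, slack=7)
Line 3: ['rainbow', 'electric'] (min_width=16, slack=1)
Line 4: ['happy', 'were', 'that'] (min_width=15, slack=2)
Line 5: ['black'] (min_width=5, slack=12)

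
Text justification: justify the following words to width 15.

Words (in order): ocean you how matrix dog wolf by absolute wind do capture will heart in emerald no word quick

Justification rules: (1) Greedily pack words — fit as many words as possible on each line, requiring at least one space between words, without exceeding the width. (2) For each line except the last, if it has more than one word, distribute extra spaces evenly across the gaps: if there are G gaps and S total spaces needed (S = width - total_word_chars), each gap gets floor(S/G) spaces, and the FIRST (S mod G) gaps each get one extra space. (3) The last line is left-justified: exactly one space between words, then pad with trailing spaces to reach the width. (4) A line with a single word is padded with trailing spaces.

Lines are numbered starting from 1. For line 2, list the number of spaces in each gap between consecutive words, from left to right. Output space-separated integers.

Line 1: ['ocean', 'you', 'how'] (min_width=13, slack=2)
Line 2: ['matrix', 'dog', 'wolf'] (min_width=15, slack=0)
Line 3: ['by', 'absolute'] (min_width=11, slack=4)
Line 4: ['wind', 'do', 'capture'] (min_width=15, slack=0)
Line 5: ['will', 'heart', 'in'] (min_width=13, slack=2)
Line 6: ['emerald', 'no', 'word'] (min_width=15, slack=0)
Line 7: ['quick'] (min_width=5, slack=10)

Answer: 1 1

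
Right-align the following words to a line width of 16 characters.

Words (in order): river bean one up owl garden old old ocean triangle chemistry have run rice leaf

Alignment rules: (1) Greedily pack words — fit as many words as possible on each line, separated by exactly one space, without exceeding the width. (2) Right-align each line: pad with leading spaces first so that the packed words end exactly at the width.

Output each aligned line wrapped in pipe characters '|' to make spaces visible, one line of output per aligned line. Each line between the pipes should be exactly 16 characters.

Answer: |  river bean one|
|   up owl garden|
|   old old ocean|
|        triangle|
|  chemistry have|
|   run rice leaf|

Derivation:
Line 1: ['river', 'bean', 'one'] (min_width=14, slack=2)
Line 2: ['up', 'owl', 'garden'] (min_width=13, slack=3)
Line 3: ['old', 'old', 'ocean'] (min_width=13, slack=3)
Line 4: ['triangle'] (min_width=8, slack=8)
Line 5: ['chemistry', 'have'] (min_width=14, slack=2)
Line 6: ['run', 'rice', 'leaf'] (min_width=13, slack=3)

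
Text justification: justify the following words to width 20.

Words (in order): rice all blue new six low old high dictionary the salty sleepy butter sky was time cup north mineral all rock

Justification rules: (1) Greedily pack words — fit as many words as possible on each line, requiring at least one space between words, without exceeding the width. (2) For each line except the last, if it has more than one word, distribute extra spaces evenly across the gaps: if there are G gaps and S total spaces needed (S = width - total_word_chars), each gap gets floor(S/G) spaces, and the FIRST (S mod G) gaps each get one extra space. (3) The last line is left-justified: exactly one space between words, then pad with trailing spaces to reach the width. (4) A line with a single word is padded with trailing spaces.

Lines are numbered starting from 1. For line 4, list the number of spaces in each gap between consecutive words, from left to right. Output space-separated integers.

Line 1: ['rice', 'all', 'blue', 'new'] (min_width=17, slack=3)
Line 2: ['six', 'low', 'old', 'high'] (min_width=16, slack=4)
Line 3: ['dictionary', 'the', 'salty'] (min_width=20, slack=0)
Line 4: ['sleepy', 'butter', 'sky'] (min_width=17, slack=3)
Line 5: ['was', 'time', 'cup', 'north'] (min_width=18, slack=2)
Line 6: ['mineral', 'all', 'rock'] (min_width=16, slack=4)

Answer: 3 2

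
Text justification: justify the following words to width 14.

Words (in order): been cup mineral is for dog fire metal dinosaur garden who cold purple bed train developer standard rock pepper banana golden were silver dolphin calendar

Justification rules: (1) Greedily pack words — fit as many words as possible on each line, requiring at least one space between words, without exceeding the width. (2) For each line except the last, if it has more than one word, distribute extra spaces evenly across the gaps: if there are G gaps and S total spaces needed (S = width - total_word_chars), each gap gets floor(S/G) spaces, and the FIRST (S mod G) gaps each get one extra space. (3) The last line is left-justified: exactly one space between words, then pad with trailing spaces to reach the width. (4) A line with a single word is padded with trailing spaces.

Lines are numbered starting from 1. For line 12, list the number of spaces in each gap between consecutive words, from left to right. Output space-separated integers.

Answer: 1

Derivation:
Line 1: ['been', 'cup'] (min_width=8, slack=6)
Line 2: ['mineral', 'is', 'for'] (min_width=14, slack=0)
Line 3: ['dog', 'fire', 'metal'] (min_width=14, slack=0)
Line 4: ['dinosaur'] (min_width=8, slack=6)
Line 5: ['garden', 'who'] (min_width=10, slack=4)
Line 6: ['cold', 'purple'] (min_width=11, slack=3)
Line 7: ['bed', 'train'] (min_width=9, slack=5)
Line 8: ['developer'] (min_width=9, slack=5)
Line 9: ['standard', 'rock'] (min_width=13, slack=1)
Line 10: ['pepper', 'banana'] (min_width=13, slack=1)
Line 11: ['golden', 'were'] (min_width=11, slack=3)
Line 12: ['silver', 'dolphin'] (min_width=14, slack=0)
Line 13: ['calendar'] (min_width=8, slack=6)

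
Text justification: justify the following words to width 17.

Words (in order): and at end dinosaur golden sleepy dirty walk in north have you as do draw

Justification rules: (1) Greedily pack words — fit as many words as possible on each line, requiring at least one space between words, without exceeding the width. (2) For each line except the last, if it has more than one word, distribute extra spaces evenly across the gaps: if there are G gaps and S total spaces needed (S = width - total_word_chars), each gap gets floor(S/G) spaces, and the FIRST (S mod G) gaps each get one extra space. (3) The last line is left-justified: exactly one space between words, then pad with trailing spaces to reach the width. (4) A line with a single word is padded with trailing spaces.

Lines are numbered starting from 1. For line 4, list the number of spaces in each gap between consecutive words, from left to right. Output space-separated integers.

Line 1: ['and', 'at', 'end'] (min_width=10, slack=7)
Line 2: ['dinosaur', 'golden'] (min_width=15, slack=2)
Line 3: ['sleepy', 'dirty', 'walk'] (min_width=17, slack=0)
Line 4: ['in', 'north', 'have', 'you'] (min_width=17, slack=0)
Line 5: ['as', 'do', 'draw'] (min_width=10, slack=7)

Answer: 1 1 1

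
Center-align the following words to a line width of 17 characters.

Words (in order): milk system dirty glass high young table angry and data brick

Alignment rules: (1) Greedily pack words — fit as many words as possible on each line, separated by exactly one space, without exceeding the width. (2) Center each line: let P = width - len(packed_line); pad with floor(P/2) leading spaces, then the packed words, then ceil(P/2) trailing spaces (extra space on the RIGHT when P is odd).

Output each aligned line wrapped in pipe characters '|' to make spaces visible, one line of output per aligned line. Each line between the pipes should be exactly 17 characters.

Answer: |milk system dirty|
|glass high young |
| table angry and |
|   data brick    |

Derivation:
Line 1: ['milk', 'system', 'dirty'] (min_width=17, slack=0)
Line 2: ['glass', 'high', 'young'] (min_width=16, slack=1)
Line 3: ['table', 'angry', 'and'] (min_width=15, slack=2)
Line 4: ['data', 'brick'] (min_width=10, slack=7)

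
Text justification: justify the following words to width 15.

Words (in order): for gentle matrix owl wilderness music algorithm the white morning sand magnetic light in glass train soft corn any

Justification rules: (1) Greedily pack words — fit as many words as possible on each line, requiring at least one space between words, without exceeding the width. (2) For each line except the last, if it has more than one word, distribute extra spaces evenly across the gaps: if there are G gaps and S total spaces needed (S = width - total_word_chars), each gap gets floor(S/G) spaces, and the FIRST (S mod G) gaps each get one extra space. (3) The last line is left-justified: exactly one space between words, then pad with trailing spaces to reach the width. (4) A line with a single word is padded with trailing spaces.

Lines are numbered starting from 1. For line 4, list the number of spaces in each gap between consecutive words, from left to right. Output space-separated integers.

Answer: 1

Derivation:
Line 1: ['for', 'gentle'] (min_width=10, slack=5)
Line 2: ['matrix', 'owl'] (min_width=10, slack=5)
Line 3: ['wilderness'] (min_width=10, slack=5)
Line 4: ['music', 'algorithm'] (min_width=15, slack=0)
Line 5: ['the', 'white'] (min_width=9, slack=6)
Line 6: ['morning', 'sand'] (min_width=12, slack=3)
Line 7: ['magnetic', 'light'] (min_width=14, slack=1)
Line 8: ['in', 'glass', 'train'] (min_width=14, slack=1)
Line 9: ['soft', 'corn', 'any'] (min_width=13, slack=2)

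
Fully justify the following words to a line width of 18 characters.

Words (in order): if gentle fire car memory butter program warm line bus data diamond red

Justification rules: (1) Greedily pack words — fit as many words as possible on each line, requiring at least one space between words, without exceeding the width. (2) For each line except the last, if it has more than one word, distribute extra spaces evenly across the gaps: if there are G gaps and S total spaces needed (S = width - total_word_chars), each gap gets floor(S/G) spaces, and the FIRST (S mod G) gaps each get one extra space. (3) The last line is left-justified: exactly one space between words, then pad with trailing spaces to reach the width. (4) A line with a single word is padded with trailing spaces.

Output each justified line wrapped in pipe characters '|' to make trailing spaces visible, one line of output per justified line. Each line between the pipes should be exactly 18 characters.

Line 1: ['if', 'gentle', 'fire', 'car'] (min_width=18, slack=0)
Line 2: ['memory', 'butter'] (min_width=13, slack=5)
Line 3: ['program', 'warm', 'line'] (min_width=17, slack=1)
Line 4: ['bus', 'data', 'diamond'] (min_width=16, slack=2)
Line 5: ['red'] (min_width=3, slack=15)

Answer: |if gentle fire car|
|memory      butter|
|program  warm line|
|bus  data  diamond|
|red               |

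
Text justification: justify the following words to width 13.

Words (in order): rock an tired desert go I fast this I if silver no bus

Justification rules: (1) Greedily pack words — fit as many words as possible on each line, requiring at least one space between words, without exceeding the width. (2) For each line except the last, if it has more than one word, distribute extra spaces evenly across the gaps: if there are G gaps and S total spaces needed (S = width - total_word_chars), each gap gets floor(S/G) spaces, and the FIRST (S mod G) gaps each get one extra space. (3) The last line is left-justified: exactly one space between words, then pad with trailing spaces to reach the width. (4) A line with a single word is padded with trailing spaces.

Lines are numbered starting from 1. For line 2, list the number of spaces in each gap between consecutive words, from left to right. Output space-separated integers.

Answer: 2 2

Derivation:
Line 1: ['rock', 'an', 'tired'] (min_width=13, slack=0)
Line 2: ['desert', 'go', 'I'] (min_width=11, slack=2)
Line 3: ['fast', 'this', 'I'] (min_width=11, slack=2)
Line 4: ['if', 'silver', 'no'] (min_width=12, slack=1)
Line 5: ['bus'] (min_width=3, slack=10)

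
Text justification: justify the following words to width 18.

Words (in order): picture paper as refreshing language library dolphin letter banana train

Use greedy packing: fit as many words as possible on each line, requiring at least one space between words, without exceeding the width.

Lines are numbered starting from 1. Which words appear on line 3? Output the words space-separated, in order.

Line 1: ['picture', 'paper', 'as'] (min_width=16, slack=2)
Line 2: ['refreshing'] (min_width=10, slack=8)
Line 3: ['language', 'library'] (min_width=16, slack=2)
Line 4: ['dolphin', 'letter'] (min_width=14, slack=4)
Line 5: ['banana', 'train'] (min_width=12, slack=6)

Answer: language library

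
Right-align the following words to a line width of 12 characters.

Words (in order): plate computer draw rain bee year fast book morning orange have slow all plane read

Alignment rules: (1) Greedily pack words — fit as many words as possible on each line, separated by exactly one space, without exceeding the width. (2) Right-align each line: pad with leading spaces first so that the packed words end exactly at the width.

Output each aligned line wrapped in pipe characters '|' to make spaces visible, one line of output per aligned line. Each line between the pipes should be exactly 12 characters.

Line 1: ['plate'] (min_width=5, slack=7)
Line 2: ['computer'] (min_width=8, slack=4)
Line 3: ['draw', 'rain'] (min_width=9, slack=3)
Line 4: ['bee', 'year'] (min_width=8, slack=4)
Line 5: ['fast', 'book'] (min_width=9, slack=3)
Line 6: ['morning'] (min_width=7, slack=5)
Line 7: ['orange', 'have'] (min_width=11, slack=1)
Line 8: ['slow', 'all'] (min_width=8, slack=4)
Line 9: ['plane', 'read'] (min_width=10, slack=2)

Answer: |       plate|
|    computer|
|   draw rain|
|    bee year|
|   fast book|
|     morning|
| orange have|
|    slow all|
|  plane read|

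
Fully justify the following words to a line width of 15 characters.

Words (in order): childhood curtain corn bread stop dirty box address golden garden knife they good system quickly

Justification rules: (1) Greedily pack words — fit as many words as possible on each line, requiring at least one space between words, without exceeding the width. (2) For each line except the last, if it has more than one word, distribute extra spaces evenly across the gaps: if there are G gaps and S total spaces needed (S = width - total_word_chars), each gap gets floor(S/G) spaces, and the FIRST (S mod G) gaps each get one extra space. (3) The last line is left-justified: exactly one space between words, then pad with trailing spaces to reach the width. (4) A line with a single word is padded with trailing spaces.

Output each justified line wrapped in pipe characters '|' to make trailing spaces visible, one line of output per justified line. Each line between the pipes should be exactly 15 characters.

Line 1: ['childhood'] (min_width=9, slack=6)
Line 2: ['curtain', 'corn'] (min_width=12, slack=3)
Line 3: ['bread', 'stop'] (min_width=10, slack=5)
Line 4: ['dirty', 'box'] (min_width=9, slack=6)
Line 5: ['address', 'golden'] (min_width=14, slack=1)
Line 6: ['garden', 'knife'] (min_width=12, slack=3)
Line 7: ['they', 'good'] (min_width=9, slack=6)
Line 8: ['system', 'quickly'] (min_width=14, slack=1)

Answer: |childhood      |
|curtain    corn|
|bread      stop|
|dirty       box|
|address  golden|
|garden    knife|
|they       good|
|system quickly |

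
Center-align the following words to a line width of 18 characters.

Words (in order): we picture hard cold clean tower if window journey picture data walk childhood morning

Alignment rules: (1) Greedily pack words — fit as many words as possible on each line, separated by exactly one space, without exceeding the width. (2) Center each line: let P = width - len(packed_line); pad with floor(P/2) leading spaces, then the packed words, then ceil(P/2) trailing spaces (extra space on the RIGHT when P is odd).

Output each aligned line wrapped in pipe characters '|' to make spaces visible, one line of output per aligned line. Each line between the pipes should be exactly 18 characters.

Line 1: ['we', 'picture', 'hard'] (min_width=15, slack=3)
Line 2: ['cold', 'clean', 'tower'] (min_width=16, slack=2)
Line 3: ['if', 'window', 'journey'] (min_width=17, slack=1)
Line 4: ['picture', 'data', 'walk'] (min_width=17, slack=1)
Line 5: ['childhood', 'morning'] (min_width=17, slack=1)

Answer: | we picture hard  |
| cold clean tower |
|if window journey |
|picture data walk |
|childhood morning |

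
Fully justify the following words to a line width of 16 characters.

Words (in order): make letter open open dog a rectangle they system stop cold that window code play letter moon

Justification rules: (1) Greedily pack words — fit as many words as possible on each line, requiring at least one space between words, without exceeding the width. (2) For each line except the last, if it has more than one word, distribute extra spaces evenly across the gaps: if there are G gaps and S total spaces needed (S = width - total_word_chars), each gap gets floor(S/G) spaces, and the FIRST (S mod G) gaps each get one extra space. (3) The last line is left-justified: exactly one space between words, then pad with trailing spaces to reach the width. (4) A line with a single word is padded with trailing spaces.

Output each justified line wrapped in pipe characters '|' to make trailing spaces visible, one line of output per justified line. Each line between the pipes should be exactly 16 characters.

Answer: |make letter open|
|open    dog    a|
|rectangle   they|
|system stop cold|
|that window code|
|play letter moon|

Derivation:
Line 1: ['make', 'letter', 'open'] (min_width=16, slack=0)
Line 2: ['open', 'dog', 'a'] (min_width=10, slack=6)
Line 3: ['rectangle', 'they'] (min_width=14, slack=2)
Line 4: ['system', 'stop', 'cold'] (min_width=16, slack=0)
Line 5: ['that', 'window', 'code'] (min_width=16, slack=0)
Line 6: ['play', 'letter', 'moon'] (min_width=16, slack=0)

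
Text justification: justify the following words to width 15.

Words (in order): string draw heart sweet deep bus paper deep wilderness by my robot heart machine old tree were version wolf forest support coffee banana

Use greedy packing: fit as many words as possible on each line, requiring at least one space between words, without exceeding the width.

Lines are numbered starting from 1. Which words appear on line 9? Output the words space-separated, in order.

Line 1: ['string', 'draw'] (min_width=11, slack=4)
Line 2: ['heart', 'sweet'] (min_width=11, slack=4)
Line 3: ['deep', 'bus', 'paper'] (min_width=14, slack=1)
Line 4: ['deep', 'wilderness'] (min_width=15, slack=0)
Line 5: ['by', 'my', 'robot'] (min_width=11, slack=4)
Line 6: ['heart', 'machine'] (min_width=13, slack=2)
Line 7: ['old', 'tree', 'were'] (min_width=13, slack=2)
Line 8: ['version', 'wolf'] (min_width=12, slack=3)
Line 9: ['forest', 'support'] (min_width=14, slack=1)
Line 10: ['coffee', 'banana'] (min_width=13, slack=2)

Answer: forest support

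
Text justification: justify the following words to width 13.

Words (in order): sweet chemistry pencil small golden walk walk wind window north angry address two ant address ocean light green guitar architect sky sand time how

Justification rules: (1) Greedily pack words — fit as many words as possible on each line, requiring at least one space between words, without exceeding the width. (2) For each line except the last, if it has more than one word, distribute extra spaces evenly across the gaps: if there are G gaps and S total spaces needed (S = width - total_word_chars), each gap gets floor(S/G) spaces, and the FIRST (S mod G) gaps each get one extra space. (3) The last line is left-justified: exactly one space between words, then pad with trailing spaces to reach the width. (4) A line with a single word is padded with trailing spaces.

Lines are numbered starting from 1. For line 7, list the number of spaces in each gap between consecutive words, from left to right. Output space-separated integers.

Answer: 1

Derivation:
Line 1: ['sweet'] (min_width=5, slack=8)
Line 2: ['chemistry'] (min_width=9, slack=4)
Line 3: ['pencil', 'small'] (min_width=12, slack=1)
Line 4: ['golden', 'walk'] (min_width=11, slack=2)
Line 5: ['walk', 'wind'] (min_width=9, slack=4)
Line 6: ['window', 'north'] (min_width=12, slack=1)
Line 7: ['angry', 'address'] (min_width=13, slack=0)
Line 8: ['two', 'ant'] (min_width=7, slack=6)
Line 9: ['address', 'ocean'] (min_width=13, slack=0)
Line 10: ['light', 'green'] (min_width=11, slack=2)
Line 11: ['guitar'] (min_width=6, slack=7)
Line 12: ['architect', 'sky'] (min_width=13, slack=0)
Line 13: ['sand', 'time', 'how'] (min_width=13, slack=0)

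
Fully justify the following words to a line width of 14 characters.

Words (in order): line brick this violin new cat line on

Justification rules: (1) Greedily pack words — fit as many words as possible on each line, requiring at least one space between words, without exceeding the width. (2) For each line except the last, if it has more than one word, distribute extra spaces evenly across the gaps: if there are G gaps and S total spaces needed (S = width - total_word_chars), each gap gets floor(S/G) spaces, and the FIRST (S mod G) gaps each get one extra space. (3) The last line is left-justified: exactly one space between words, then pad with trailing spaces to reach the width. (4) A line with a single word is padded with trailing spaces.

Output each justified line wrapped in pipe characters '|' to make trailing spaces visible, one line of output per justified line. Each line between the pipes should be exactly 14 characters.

Line 1: ['line', 'brick'] (min_width=10, slack=4)
Line 2: ['this', 'violin'] (min_width=11, slack=3)
Line 3: ['new', 'cat', 'line'] (min_width=12, slack=2)
Line 4: ['on'] (min_width=2, slack=12)

Answer: |line     brick|
|this    violin|
|new  cat  line|
|on            |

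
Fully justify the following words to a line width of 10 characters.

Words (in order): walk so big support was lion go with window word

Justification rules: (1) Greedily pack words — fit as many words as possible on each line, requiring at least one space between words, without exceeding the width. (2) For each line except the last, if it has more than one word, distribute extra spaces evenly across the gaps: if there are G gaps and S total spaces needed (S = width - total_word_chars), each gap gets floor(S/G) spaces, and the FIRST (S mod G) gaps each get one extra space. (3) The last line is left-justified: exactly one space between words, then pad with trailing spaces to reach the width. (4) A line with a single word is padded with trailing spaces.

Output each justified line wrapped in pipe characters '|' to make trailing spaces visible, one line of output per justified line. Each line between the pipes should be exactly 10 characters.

Answer: |walk    so|
|big       |
|support   |
|was   lion|
|go    with|
|window    |
|word      |

Derivation:
Line 1: ['walk', 'so'] (min_width=7, slack=3)
Line 2: ['big'] (min_width=3, slack=7)
Line 3: ['support'] (min_width=7, slack=3)
Line 4: ['was', 'lion'] (min_width=8, slack=2)
Line 5: ['go', 'with'] (min_width=7, slack=3)
Line 6: ['window'] (min_width=6, slack=4)
Line 7: ['word'] (min_width=4, slack=6)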